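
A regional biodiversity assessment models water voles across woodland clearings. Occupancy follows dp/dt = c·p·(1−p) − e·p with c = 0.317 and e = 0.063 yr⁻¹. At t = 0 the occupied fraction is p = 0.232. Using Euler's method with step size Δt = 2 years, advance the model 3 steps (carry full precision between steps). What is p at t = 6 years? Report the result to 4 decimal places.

0.5146

Update rule: p ← p + [c·p·(1−p) − e·p]·Δt with Δt = 2.
p: 0.23200 → 0.31573  (Δp = +0.08373)
p: 0.31573 → 0.41292  (Δp = +0.09719)
p: 0.41292 → 0.51459  (Δp = +0.10166)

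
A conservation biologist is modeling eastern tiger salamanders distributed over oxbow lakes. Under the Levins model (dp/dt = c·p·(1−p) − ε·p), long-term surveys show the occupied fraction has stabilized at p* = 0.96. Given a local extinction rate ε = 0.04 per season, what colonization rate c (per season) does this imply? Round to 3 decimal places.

1.000

At equilibrium c(1−p*) = ε, so c = ε/(1−p*).
c = 0.04/(1 − 0.96) = 0.04/0.0400 = 1.0000.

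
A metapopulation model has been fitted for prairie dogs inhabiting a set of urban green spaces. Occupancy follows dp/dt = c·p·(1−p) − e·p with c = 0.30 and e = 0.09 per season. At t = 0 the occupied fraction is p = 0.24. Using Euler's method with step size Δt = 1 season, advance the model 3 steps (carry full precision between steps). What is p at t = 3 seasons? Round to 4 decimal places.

0.3443

Update rule: p ← p + [c·p·(1−p) − e·p]·Δt with Δt = 1.
step 1: Δp = +0.03312, p = 0.27312
step 2: Δp = +0.03498, p = 0.30810
step 3: Δp = +0.03622, p = 0.34432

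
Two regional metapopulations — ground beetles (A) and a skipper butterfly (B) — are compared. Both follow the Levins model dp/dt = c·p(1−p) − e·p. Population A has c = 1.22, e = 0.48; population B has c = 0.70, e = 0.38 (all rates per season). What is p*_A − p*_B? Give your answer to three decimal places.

A: p*_A = 1 − 0.48/1.22 = 0.6066.
B: p*_B = 1 − 0.38/0.70 = 0.4571.
p*_A − p*_B = 0.6066 − 0.4571 = 0.1494.

0.149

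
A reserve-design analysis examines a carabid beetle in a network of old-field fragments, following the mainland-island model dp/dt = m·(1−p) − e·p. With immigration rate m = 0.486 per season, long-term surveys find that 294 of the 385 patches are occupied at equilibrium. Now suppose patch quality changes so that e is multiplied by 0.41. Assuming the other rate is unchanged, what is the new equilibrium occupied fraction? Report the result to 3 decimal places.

0.887

Observed p* = 294/385 = 0.76364.
Balance m(1−p*) = e·p* gives e = m(1−p*)/p* = 0.486×0.23636/0.76364 = 0.15043.
New p* = m/(m+e) = 0.48600/(0.48600+0.06168) = 0.88738.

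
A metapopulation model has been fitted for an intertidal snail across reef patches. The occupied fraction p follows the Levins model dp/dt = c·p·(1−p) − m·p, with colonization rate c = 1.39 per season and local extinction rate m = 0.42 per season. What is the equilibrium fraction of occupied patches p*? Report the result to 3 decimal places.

Setting dp/dt = 0 and dividing through by p* gives c·(1−p*) = m.
So p* = 1 − m/c = 1 − 0.42/1.39 = 1 − 0.3022 = 0.6978.

0.698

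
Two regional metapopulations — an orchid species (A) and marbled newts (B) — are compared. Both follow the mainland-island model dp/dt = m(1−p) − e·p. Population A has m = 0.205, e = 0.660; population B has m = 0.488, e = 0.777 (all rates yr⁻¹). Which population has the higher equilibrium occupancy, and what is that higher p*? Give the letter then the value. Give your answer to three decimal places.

B, 0.386

A: p*_A = m/(m+e) = 0.205/0.8650 = 0.2370.
B: p*_B = 0.488/1.2650 = 0.3858.
B is higher at 0.3858.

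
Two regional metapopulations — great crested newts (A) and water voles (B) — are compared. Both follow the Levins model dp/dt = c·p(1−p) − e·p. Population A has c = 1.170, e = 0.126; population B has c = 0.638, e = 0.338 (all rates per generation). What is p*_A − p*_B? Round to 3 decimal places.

A: p*_A = 1 − 0.126/1.170 = 0.8923.
B: p*_B = 1 − 0.338/0.638 = 0.4702.
p*_A − p*_B = 0.8923 − 0.4702 = 0.4221.

0.422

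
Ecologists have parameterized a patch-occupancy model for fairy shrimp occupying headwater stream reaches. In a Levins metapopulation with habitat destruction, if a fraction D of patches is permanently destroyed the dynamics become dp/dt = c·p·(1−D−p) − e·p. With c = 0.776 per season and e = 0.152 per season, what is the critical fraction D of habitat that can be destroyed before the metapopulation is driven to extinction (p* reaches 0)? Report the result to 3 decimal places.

The nontrivial equilibrium is p* = (1−D) − e/c; extinction occurs when this hits zero.
So D_crit = 1 − e/c = 1 − 0.152/0.776 = 1 − 0.1959 = 0.8041.
This equals the undisturbed p*, a classic result of Lande's extension.

0.804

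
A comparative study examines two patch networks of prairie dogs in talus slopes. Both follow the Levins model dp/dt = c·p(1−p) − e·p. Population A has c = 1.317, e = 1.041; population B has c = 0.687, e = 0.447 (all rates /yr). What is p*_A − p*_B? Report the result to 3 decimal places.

-0.140

A: p*_A = 1 − 1.041/1.317 = 0.2096.
B: p*_B = 1 − 0.447/0.687 = 0.3493.
p*_A − p*_B = 0.2096 − 0.3493 = -0.1398.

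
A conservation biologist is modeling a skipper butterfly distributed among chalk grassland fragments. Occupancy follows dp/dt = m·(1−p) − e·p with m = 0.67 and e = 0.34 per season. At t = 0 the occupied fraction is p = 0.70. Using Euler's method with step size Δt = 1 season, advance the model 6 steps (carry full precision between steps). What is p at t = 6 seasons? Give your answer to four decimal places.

0.6634

Update rule: p ← p + [m·(1−p) − e·p]·Δt with Δt = 1.
  1  |  dp/dt·Δt = -0.037000  |  p_1 = 0.663000
  2  |  dp/dt·Δt = +0.000370  |  p_2 = 0.663370
  3  |  dp/dt·Δt = -0.000004  |  p_3 = 0.663366
  4  |  dp/dt·Δt = +0.000000  |  p_4 = 0.663366
  5  |  dp/dt·Δt = -0.000000  |  p_5 = 0.663366
  6  |  dp/dt·Δt = +0.000000  |  p_6 = 0.663366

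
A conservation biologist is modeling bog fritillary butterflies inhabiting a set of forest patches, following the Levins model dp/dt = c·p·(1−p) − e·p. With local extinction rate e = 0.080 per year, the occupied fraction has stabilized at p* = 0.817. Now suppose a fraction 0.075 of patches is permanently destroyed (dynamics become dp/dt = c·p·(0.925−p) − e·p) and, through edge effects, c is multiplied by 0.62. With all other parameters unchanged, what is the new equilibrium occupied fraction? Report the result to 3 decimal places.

Balance c(1−p*) = e gives c = e/(1 − 0.81700) = 0.080/0.18300 = 0.43716.
New p* = 0.925 − e/c = 0.925 − 0.08000/0.27104 = 0.62984.

0.630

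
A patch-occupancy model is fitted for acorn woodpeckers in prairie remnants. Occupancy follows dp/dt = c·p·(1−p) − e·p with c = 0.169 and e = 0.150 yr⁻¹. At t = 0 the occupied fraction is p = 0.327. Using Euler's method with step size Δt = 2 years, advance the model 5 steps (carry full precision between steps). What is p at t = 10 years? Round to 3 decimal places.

Update rule: p ← p + [c·p·(1−p) − e·p]·Δt with Δt = 2.
  1  |  dp/dt·Δt = -0.023716  |  p_1 = 0.303284
  2  |  dp/dt·Δt = -0.019565  |  p_2 = 0.283719
  3  |  dp/dt·Δt = -0.016427  |  p_3 = 0.267293
  4  |  dp/dt·Δt = -0.013991  |  p_4 = 0.253301
  5  |  dp/dt·Δt = -0.012061  |  p_5 = 0.241240

0.241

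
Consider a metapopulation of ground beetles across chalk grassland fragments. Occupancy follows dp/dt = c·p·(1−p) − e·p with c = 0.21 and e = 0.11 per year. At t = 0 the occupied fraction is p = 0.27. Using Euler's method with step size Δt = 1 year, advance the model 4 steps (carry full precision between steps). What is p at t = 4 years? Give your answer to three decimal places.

Update rule: p ← p + [c·p·(1−p) − e·p]·Δt with Δt = 1.
step 1: Δp = +0.01169, p = 0.28169
step 2: Δp = +0.01151, p = 0.29320
step 3: Δp = +0.01127, p = 0.30446
step 4: Δp = +0.01098, p = 0.31544

0.315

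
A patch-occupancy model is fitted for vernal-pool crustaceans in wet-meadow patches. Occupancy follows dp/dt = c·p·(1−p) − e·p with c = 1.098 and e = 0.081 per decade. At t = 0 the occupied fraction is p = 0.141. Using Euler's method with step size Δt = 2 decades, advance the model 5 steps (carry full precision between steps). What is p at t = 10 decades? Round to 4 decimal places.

Update rule: p ← p + [c·p·(1−p) − e·p]·Δt with Δt = 2.
p: 0.14100 → 0.38414  (Δp = +0.24314)
p: 0.38414 → 0.84142  (Δp = +0.45729)
p: 0.84142 → 0.99812  (Δp = +0.15670)
p: 0.99812 → 0.84054  (Δp = -0.15758)
p: 0.84054 → 0.99871  (Δp = +0.15817)

0.9987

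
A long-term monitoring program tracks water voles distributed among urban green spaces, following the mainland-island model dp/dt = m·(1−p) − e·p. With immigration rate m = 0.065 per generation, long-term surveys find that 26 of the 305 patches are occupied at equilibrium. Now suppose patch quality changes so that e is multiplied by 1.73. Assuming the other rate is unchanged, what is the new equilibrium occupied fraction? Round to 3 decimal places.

Observed p* = 26/305 = 0.08525.
Balance m(1−p*) = e·p* gives e = m(1−p*)/p* = 0.065×0.91475/0.08525 = 0.69746.
New p* = m/(m+e) = 0.06500/(0.06500+1.20661) = 0.05112.

0.051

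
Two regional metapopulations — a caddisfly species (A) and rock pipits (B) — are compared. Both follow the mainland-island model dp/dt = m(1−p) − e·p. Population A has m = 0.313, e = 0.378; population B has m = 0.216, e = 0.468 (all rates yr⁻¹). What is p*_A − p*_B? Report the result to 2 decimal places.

A: p*_A = m/(m+e) = 0.313/0.6910 = 0.4530.
B: p*_B = 0.216/0.6840 = 0.3158.
p*_A − p*_B = 0.4530 − 0.3158 = 0.1372.

0.14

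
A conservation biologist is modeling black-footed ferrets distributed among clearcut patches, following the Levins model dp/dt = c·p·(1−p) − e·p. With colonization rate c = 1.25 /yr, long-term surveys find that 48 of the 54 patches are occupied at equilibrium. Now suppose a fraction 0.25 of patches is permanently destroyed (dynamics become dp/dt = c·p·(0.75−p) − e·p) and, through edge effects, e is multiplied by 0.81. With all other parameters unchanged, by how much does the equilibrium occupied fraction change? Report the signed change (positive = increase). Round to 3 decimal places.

-0.229

Observed p* = 48/54 = 0.88889.
Balance c(1−p*) = e gives e = 1.25×(1 − 0.88889) = 0.13889.
New p* = 0.75 − e/c = 0.75 − 0.11250/1.25000 = 0.66000.
Δp* = 0.66000 − 0.88889 = -0.22889.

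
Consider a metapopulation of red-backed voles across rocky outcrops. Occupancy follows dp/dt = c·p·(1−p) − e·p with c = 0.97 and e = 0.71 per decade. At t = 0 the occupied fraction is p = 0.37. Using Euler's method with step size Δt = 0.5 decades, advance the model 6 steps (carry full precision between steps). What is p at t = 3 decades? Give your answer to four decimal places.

0.3032

Update rule: p ← p + [c·p·(1−p) − e·p]·Δt with Δt = 0.5.
  1  |  dp/dt·Δt = -0.018296  |  p_1 = 0.351704
  2  |  dp/dt·Δt = -0.014271  |  p_2 = 0.337433
  3  |  dp/dt·Δt = -0.011356  |  p_3 = 0.326076
  4  |  dp/dt·Δt = -0.009178  |  p_4 = 0.316898
  5  |  dp/dt·Δt = -0.007509  |  p_5 = 0.309389
  6  |  dp/dt·Δt = -0.006204  |  p_6 = 0.303185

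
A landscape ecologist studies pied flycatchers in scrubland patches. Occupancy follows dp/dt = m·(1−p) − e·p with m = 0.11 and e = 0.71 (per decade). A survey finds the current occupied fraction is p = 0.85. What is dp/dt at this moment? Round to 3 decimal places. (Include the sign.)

-0.587

Colonization term: m·(1−p) = 0.11×0.1500 = 0.01650.
Extinction term: e·p = 0.60350.
dp/dt = 0.01650 − 0.60350 = -0.58700.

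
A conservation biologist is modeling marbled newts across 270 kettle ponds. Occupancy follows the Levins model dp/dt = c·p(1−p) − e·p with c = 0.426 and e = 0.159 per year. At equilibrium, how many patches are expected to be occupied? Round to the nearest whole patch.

p* = 1 − e/c = 1 − 0.159/0.426 = 0.6268.
Expected occupied patches = N × p* = 270 × 0.6268 = 169.23 ≈ 169.

169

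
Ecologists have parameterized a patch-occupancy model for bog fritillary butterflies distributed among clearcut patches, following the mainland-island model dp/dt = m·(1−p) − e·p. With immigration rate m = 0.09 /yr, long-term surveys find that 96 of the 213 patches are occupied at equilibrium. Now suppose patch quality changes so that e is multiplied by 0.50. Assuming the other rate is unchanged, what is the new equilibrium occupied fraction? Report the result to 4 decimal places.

0.6214

Observed p* = 96/213 = 0.45070.
Balance m(1−p*) = e·p* gives e = m(1−p*)/p* = 0.09×0.54930/0.45070 = 0.10969.
New p* = m/(m+e) = 0.09000/(0.09000+0.05484) = 0.62138.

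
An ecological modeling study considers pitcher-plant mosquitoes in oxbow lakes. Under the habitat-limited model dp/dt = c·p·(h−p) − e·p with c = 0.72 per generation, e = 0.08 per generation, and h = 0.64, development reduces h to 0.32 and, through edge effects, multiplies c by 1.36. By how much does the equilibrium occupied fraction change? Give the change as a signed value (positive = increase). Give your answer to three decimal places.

Before: p* = h − e/c = 0.64 − 0.08/0.72 = 0.64 − 0.1111 = 0.5289.
After: c = 0.9792, e = 0.08, h = 0.32; p* = 0.32 − 0.08/0.9792 = 0.2383.
Δp* = 0.2383 − 0.5289 = -0.2906.

-0.291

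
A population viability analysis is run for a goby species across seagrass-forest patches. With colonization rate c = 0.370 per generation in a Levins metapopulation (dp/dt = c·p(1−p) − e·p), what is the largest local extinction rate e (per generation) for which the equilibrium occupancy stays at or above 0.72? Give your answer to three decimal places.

1 − e/c ≥ 0.72 ⇒ e ≤ c(1 − 0.72) = 0.370 × 0.2800.
e_max = 0.1036.

0.104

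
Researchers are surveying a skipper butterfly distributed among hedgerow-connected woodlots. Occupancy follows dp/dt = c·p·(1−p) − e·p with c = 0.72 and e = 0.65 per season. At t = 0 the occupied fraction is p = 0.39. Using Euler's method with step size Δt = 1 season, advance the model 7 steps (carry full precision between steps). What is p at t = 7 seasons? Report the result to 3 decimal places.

Update rule: p ← p + [c·p·(1−p) − e·p]·Δt with Δt = 1.
t = 1: p = 0.39000 + (-0.08221) = 0.30779
t = 2: p = 0.30779 + (-0.04666) = 0.26113
t = 3: p = 0.26113 + (-0.03082) = 0.23031
t = 4: p = 0.23031 + (-0.02207) = 0.20824
t = 5: p = 0.20824 + (-0.01665) = 0.19160
t = 6: p = 0.19160 + (-0.01302) = 0.17858
t = 7: p = 0.17858 + (-0.01046) = 0.16812

0.168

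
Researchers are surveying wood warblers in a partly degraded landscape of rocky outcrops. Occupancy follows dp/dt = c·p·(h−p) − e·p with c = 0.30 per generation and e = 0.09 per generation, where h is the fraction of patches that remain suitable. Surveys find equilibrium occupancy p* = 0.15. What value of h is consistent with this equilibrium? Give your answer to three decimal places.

0.450

At equilibrium c(h−p*) = e, so h = p* + e/c.
h = 0.15 + 0.09/0.30 = 0.15 + 0.3000 = 0.4500.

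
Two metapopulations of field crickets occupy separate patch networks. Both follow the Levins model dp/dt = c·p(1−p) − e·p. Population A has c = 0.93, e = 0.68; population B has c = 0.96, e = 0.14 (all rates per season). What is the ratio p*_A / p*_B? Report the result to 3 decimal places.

0.315

A: p*_A = 1 − 0.68/0.93 = 0.2688.
B: p*_B = 1 − 0.14/0.96 = 0.8542.
p*_A / p*_B = 0.2688/0.8542 = 0.3147.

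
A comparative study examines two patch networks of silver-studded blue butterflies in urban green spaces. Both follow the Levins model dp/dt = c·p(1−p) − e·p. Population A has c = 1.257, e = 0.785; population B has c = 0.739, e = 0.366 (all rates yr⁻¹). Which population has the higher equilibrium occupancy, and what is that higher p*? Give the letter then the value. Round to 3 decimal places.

A: p*_A = 1 − 0.785/1.257 = 0.3755.
B: p*_B = 1 − 0.366/0.739 = 0.5047.
B is higher at 0.5047.

B, 0.505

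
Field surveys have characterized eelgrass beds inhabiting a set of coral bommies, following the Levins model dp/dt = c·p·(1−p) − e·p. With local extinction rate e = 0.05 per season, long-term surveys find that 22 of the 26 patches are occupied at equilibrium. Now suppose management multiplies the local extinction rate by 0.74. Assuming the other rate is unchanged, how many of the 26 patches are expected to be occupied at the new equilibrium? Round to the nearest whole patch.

23

Observed p* = 22/26 = 0.84615.
Balance c(1−p*) = e gives c = e/(1 − 0.84615) = 0.05/0.15385 = 0.32499.
New p* = 1 − e/c = 1 − 0.03700/0.32499 = 0.88615.
Expected occupied = 26 × 0.88615 = 23.04 ≈ 23.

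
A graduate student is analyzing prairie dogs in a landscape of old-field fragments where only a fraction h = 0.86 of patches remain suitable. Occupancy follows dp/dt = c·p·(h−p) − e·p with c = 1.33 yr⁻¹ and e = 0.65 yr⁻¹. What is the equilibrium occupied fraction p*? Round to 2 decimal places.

Setting dp/dt = 0 and dividing by p* gives c·(h−p*) = e.
So p* = h − e/c = 0.86 − 0.65/1.33 = 0.86 − 0.4887 = 0.3713.

0.37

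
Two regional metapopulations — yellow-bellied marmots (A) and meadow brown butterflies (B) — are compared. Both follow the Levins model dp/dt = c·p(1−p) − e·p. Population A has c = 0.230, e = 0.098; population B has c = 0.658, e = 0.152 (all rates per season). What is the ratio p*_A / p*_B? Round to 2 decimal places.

0.75

A: p*_A = 1 − 0.098/0.230 = 0.5739.
B: p*_B = 1 − 0.152/0.658 = 0.7690.
p*_A / p*_B = 0.5739/0.7690 = 0.7463.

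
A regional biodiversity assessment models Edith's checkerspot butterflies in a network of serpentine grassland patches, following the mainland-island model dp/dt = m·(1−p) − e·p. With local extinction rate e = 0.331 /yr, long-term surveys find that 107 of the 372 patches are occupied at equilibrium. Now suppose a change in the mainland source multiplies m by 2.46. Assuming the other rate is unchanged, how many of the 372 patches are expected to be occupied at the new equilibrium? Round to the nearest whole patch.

Observed p* = 107/372 = 0.28763.
Balance m(1−p*) = e·p* gives m = e·p*/(1−p*) = 0.331×0.28763/0.71237 = 0.13365.
New p* = m/(m+e) = 0.32878/(0.32878+0.33100) = 0.49832.
Expected occupied = 372 × 0.49832 = 185.38 ≈ 185.

185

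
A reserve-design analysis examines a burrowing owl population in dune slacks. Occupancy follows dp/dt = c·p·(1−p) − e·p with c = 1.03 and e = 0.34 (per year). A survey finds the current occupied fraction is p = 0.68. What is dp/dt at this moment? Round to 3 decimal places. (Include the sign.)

Colonization term: c·p·(1−p) = 1.03×0.68×0.3200 = 0.22413.
Extinction term: e·p = 0.23120.
dp/dt = 0.22413 − 0.23120 = -0.00707.

-0.007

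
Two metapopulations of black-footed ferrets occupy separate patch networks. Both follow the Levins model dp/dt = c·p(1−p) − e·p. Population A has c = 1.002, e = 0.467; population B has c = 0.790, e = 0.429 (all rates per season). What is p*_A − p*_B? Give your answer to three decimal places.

0.077

A: p*_A = 1 − 0.467/1.002 = 0.5339.
B: p*_B = 1 − 0.429/0.790 = 0.4570.
p*_A − p*_B = 0.5339 − 0.4570 = 0.0770.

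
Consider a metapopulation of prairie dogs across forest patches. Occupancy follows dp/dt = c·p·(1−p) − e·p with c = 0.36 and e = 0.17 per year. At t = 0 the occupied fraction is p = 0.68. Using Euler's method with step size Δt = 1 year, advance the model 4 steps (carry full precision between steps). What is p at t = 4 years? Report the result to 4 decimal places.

Update rule: p ← p + [c·p·(1−p) − e·p]·Δt with Δt = 1.
p: 0.68000 → 0.64274  (Δp = -0.03726)
p: 0.64274 → 0.61614  (Δp = -0.02660)
p: 0.61614 → 0.59654  (Δp = -0.01960)
p: 0.59654 → 0.58177  (Δp = -0.01477)

0.5818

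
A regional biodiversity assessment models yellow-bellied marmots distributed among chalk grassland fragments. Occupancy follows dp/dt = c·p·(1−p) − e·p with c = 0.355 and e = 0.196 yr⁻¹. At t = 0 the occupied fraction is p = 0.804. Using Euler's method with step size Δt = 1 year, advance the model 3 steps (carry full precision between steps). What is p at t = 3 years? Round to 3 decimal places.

0.596

Update rule: p ← p + [c·p·(1−p) − e·p]·Δt with Δt = 1.
step 1: Δp = -0.10164, p = 0.70236
step 2: Δp = -0.06345, p = 0.63891
step 3: Δp = -0.04333, p = 0.59558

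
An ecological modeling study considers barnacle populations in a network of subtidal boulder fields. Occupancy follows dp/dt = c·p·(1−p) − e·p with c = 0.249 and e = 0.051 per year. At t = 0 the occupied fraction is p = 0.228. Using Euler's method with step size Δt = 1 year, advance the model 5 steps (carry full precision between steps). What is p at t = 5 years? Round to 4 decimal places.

Update rule: p ← p + [c·p·(1−p) − e·p]·Δt with Δt = 1.
step 1: Δp = +0.03220, p = 0.26020
step 2: Δp = +0.03466, p = 0.29486
step 3: Δp = +0.03673, p = 0.33159
step 4: Δp = +0.03828, p = 0.36987
step 5: Δp = +0.03917, p = 0.40904

0.4090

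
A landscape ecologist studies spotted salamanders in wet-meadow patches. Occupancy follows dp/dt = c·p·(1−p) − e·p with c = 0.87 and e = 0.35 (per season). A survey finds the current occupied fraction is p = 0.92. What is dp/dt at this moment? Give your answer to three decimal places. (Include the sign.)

-0.258

Colonization term: c·p·(1−p) = 0.87×0.92×0.0800 = 0.06403.
Extinction term: e·p = 0.32200.
dp/dt = 0.06403 − 0.32200 = -0.25797.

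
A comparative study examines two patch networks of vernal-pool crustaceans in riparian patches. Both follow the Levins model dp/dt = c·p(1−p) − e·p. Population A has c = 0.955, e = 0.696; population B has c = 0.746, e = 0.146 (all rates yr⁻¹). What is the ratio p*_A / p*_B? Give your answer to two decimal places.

0.34

A: p*_A = 1 − 0.696/0.955 = 0.2712.
B: p*_B = 1 − 0.146/0.746 = 0.8043.
p*_A / p*_B = 0.2712/0.8043 = 0.3372.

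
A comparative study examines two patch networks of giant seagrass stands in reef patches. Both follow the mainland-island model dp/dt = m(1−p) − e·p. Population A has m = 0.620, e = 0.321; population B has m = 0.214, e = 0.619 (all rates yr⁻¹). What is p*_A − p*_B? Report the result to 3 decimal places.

0.402

A: p*_A = m/(m+e) = 0.620/0.9410 = 0.6589.
B: p*_B = 0.214/0.8330 = 0.2569.
p*_A − p*_B = 0.6589 − 0.2569 = 0.4020.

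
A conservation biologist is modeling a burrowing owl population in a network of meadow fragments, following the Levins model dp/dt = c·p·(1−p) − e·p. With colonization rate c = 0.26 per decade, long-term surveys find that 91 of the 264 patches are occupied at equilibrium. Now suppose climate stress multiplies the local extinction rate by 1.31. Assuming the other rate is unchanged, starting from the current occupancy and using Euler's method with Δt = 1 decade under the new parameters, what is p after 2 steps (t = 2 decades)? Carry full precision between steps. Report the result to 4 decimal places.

0.3108

Observed p* = 91/264 = 0.34470.
Balance c(1−p*) = e gives e = 0.26×(1 − 0.34470) = 0.17038.
Starting from p₀ = 0.34470; update p ← p + (dp/dt)·Δt with the new parameters.
  1  |  dp/dt·Δt = -0.018206  |  p_1 = 0.326491
  2  |  dp/dt·Δt = -0.015699  |  p_2 = 0.310792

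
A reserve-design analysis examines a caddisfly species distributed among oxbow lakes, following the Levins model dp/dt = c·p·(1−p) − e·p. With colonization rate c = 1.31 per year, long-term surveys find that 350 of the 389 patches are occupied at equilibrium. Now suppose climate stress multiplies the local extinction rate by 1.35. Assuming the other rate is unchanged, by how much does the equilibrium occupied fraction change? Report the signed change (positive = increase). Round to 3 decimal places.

Observed p* = 350/389 = 0.89974.
Balance c(1−p*) = e gives e = 1.31×(1 − 0.89974) = 0.13134.
New p* = 1 − e/c = 1 − 0.17731/1.31000 = 0.86465.
Δp* = 0.86465 − 0.89974 = -0.03509.

-0.035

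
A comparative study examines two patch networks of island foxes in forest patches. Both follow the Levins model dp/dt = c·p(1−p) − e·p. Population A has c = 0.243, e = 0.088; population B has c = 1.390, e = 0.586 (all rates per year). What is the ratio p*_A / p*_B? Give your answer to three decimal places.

1.103

A: p*_A = 1 − 0.088/0.243 = 0.6379.
B: p*_B = 1 − 0.586/1.390 = 0.5784.
p*_A / p*_B = 0.6379/0.5784 = 1.1028.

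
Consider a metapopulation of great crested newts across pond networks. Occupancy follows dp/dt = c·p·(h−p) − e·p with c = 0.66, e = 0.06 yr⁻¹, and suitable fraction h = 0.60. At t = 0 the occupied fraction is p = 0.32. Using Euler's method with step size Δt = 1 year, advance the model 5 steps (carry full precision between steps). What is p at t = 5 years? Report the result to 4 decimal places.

Update rule: p ← p + [c·p·(h−p) − e·p]·Δt with Δt = 1.
p: 0.32000 → 0.35994  (Δp = +0.03994)
p: 0.35994 → 0.39537  (Δp = +0.03543)
p: 0.39537 → 0.42504  (Δp = +0.02968)
p: 0.42504 → 0.44862  (Δp = +0.02358)
p: 0.44862 → 0.46653  (Δp = +0.01790)

0.4665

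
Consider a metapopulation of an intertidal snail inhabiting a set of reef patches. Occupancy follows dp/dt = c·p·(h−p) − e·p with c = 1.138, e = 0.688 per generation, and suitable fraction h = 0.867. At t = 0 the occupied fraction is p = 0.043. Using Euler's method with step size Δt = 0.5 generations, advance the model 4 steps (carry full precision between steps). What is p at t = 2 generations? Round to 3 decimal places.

Update rule: p ← p + [c·p·(h−p) − e·p]·Δt with Δt = 0.5.
p: 0.04300 → 0.04837  (Δp = +0.00537)
p: 0.04837 → 0.05426  (Δp = +0.00589)
p: 0.05426 → 0.06069  (Δp = +0.00643)
p: 0.06069 → 0.06765  (Δp = +0.00697)

0.068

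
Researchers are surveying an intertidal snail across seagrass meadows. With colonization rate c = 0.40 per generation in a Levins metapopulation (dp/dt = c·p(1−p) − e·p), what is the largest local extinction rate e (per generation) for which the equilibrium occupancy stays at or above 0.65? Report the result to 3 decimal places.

1 − e/c ≥ 0.65 ⇒ e ≤ c(1 − 0.65) = 0.40 × 0.3500.
e_max = 0.1400.

0.140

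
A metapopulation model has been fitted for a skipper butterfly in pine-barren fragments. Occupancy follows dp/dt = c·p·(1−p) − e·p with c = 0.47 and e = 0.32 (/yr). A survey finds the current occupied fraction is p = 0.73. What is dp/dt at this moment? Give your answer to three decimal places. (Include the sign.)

Colonization term: c·p·(1−p) = 0.47×0.73×0.2700 = 0.09264.
Extinction term: e·p = 0.23360.
dp/dt = 0.09264 − 0.23360 = -0.14096.

-0.141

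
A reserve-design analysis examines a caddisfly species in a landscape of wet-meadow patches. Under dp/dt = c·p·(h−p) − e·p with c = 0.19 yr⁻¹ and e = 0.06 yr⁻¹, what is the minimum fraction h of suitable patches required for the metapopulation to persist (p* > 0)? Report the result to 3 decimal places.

p* = h − e/c is positive only when h > e/c.
h_min = e/c = 0.06/0.19 = 0.3158.

0.316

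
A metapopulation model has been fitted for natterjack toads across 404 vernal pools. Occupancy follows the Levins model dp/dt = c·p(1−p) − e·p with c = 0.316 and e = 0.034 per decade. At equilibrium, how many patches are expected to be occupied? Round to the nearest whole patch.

361

p* = 1 − e/c = 1 − 0.034/0.316 = 0.8924.
Expected occupied patches = N × p* = 404 × 0.8924 = 360.53 ≈ 361.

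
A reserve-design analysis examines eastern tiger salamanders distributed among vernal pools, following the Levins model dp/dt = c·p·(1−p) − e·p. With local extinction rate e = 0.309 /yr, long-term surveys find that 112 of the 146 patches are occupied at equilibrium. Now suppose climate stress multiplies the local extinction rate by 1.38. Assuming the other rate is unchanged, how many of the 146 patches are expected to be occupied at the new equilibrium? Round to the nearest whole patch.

Observed p* = 112/146 = 0.76712.
Balance c(1−p*) = e gives c = e/(1 − 0.76712) = 0.309/0.23288 = 1.32686.
New p* = 1 − e/c = 1 − 0.42642/1.32686 = 0.67862.
Expected occupied = 146 × 0.67862 = 99.08 ≈ 99.

99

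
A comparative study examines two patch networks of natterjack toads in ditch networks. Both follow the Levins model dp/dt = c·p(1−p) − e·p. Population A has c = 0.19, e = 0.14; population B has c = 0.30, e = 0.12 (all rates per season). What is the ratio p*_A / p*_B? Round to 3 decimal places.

A: p*_A = 1 − 0.14/0.19 = 0.2632.
B: p*_B = 1 − 0.12/0.30 = 0.6000.
p*_A / p*_B = 0.2632/0.6000 = 0.4386.

0.439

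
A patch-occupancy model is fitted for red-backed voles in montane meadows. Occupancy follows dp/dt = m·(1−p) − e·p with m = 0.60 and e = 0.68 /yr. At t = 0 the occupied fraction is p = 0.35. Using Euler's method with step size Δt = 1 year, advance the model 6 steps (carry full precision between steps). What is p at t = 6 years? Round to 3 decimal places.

0.469

Update rule: p ← p + [m·(1−p) − e·p]·Δt with Δt = 1.
t = 1: p = 0.35000 + (+0.15200) = 0.50200
t = 2: p = 0.50200 + (-0.04256) = 0.45944
t = 3: p = 0.45944 + (+0.01192) = 0.47136
t = 4: p = 0.47136 + (-0.00334) = 0.46802
t = 5: p = 0.46802 + (+0.00093) = 0.46895
t = 6: p = 0.46895 + (-0.00026) = 0.46869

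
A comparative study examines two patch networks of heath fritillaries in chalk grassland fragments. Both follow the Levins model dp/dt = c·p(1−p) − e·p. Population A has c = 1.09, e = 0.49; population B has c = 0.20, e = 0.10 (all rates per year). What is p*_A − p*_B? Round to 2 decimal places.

A: p*_A = 1 − 0.49/1.09 = 0.5505.
B: p*_B = 1 − 0.10/0.20 = 0.5000.
p*_A − p*_B = 0.5505 − 0.5000 = 0.0505.

0.05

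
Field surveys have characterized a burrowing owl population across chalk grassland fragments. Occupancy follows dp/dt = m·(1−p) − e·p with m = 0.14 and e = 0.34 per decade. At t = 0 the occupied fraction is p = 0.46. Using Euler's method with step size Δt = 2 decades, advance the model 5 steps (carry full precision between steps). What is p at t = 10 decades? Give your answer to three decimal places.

Update rule: p ← p + [m·(1−p) − e·p]·Δt with Δt = 2.
t = 2: p = 0.46000 + (-0.16160) = 0.29840
t = 4: p = 0.29840 + (-0.00646) = 0.29194
t = 6: p = 0.29194 + (-0.00026) = 0.29168
t = 8: p = 0.29168 + (-0.00001) = 0.29167
t = 10: p = 0.29167 + (-0.00000) = 0.29167

0.292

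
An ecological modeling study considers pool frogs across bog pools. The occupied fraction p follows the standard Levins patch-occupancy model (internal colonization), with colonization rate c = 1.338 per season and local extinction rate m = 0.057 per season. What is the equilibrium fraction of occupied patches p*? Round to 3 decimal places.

At equilibrium, colonization balances extinction: c·p*·(1−p*) = m·p*.
So p* = 1 − m/c = 1 − 0.057/1.338 = 1 − 0.0426 = 0.9574.

0.957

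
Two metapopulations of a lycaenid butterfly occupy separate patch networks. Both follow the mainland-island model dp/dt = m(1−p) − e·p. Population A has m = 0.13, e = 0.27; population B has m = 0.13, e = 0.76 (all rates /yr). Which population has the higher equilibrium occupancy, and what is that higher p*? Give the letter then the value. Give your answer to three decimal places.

A, 0.325

A: p*_A = m/(m+e) = 0.13/0.4000 = 0.3250.
B: p*_B = 0.13/0.8900 = 0.1461.
A is higher at 0.3250.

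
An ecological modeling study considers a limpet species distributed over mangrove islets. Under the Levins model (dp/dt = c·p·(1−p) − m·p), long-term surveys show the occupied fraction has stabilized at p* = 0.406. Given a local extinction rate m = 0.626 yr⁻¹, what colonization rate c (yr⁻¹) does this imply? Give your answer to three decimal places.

At equilibrium c(1−p*) = m, so c = m/(1−p*).
c = 0.626/(1 − 0.406) = 0.626/0.5940 = 1.0539.

1.054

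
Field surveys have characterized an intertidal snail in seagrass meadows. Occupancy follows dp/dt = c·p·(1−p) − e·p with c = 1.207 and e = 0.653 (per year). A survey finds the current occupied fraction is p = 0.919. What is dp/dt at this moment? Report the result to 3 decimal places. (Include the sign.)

Colonization term: c·p·(1−p) = 1.207×0.919×0.0810 = 0.08985.
Extinction term: e·p = 0.60011.
dp/dt = 0.08985 − 0.60011 = -0.51026.

-0.510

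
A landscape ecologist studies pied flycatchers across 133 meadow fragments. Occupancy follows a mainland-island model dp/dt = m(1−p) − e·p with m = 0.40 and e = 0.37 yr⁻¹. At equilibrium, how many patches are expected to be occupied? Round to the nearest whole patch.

p* = m/(m+e) = 0.40/0.7700 = 0.5195.
Expected occupied patches = N × p* = 133 × 0.5195 = 69.09 ≈ 69.

69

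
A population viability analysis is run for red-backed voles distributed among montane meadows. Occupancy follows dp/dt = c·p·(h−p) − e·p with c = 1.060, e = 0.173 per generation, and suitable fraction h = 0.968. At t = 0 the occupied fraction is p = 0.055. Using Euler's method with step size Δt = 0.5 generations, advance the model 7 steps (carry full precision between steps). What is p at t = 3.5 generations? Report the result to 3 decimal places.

Update rule: p ← p + [c·p·(h−p) − e·p]·Δt with Δt = 0.5.
  1  |  dp/dt·Δt = +0.021856  |  p_1 = 0.076856
  2  |  dp/dt·Δt = +0.029652  |  p_2 = 0.106508
  3  |  dp/dt·Δt = +0.039418  |  p_3 = 0.145926
  4  |  dp/dt·Δt = +0.050957  |  p_4 = 0.196883
  5  |  dp/dt·Δt = +0.063434  |  p_5 = 0.260317
  6  |  dp/dt·Δt = +0.075120  |  p_6 = 0.335437
  7  |  dp/dt·Δt = +0.083443  |  p_7 = 0.418880

0.419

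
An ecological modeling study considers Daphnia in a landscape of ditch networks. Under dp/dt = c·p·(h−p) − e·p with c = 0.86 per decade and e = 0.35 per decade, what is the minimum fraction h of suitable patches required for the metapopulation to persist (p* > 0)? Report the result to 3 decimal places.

p* = h − e/c is positive only when h > e/c.
h_min = e/c = 0.35/0.86 = 0.4070.

0.407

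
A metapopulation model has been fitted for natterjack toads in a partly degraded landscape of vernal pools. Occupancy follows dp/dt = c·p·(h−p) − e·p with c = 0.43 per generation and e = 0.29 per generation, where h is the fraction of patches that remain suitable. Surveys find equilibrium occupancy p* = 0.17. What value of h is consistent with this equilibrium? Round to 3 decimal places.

At equilibrium c(h−p*) = e, so h = p* + e/c.
h = 0.17 + 0.29/0.43 = 0.17 + 0.6744 = 0.8444.

0.844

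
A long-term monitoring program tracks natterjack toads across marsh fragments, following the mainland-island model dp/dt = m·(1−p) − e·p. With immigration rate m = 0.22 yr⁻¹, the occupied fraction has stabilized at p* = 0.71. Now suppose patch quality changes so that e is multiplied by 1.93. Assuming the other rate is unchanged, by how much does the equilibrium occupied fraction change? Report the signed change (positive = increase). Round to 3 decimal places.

Balance m(1−p*) = e·p* gives e = m(1−p*)/p* = 0.22×0.29000/0.71000 = 0.08986.
New p* = m/(m+e) = 0.22000/(0.22000+0.17343) = 0.55918.
Δp* = 0.55918 − 0.71000 = -0.15082.

-0.151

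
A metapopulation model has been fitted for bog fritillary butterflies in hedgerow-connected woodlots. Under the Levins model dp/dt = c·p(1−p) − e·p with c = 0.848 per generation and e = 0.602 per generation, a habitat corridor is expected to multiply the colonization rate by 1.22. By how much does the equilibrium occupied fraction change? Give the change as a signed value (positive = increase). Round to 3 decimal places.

Before: p* = 1 − 0.602/0.848 = 0.2901.
After the change, c = 1.03456, e = 0.602, so p* = 1 − 0.602/1.03456 = 0.4181.
Δp* = 0.4181 − 0.2901 = +0.1280.

0.128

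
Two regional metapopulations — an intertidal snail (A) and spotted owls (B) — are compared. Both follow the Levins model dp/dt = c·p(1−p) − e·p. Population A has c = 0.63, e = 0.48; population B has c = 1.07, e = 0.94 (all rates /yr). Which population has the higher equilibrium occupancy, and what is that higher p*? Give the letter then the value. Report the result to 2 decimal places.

A: p*_A = 1 − 0.48/0.63 = 0.2381.
B: p*_B = 1 − 0.94/1.07 = 0.1215.
A is higher at 0.2381.

A, 0.24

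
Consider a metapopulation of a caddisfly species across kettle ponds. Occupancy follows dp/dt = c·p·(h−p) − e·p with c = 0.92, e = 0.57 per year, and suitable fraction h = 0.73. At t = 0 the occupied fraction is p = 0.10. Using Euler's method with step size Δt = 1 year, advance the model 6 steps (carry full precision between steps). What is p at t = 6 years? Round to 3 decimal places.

0.105

Update rule: p ← p + [c·p·(h−p) − e·p]·Δt with Δt = 1.
  1  |  dp/dt·Δt = +0.000960  |  p_1 = 0.100960
  2  |  dp/dt·Δt = +0.000880  |  p_2 = 0.101840
  3  |  dp/dt·Δt = +0.000805  |  p_3 = 0.102645
  4  |  dp/dt·Δt = +0.000736  |  p_4 = 0.103381
  5  |  dp/dt·Δt = +0.000671  |  p_5 = 0.104052
  6  |  dp/dt·Δt = +0.000611  |  p_6 = 0.104663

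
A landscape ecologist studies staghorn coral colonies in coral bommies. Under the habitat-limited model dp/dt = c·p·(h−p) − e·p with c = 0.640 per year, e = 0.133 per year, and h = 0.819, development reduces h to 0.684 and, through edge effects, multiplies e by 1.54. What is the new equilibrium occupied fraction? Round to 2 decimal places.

Before: p* = h − e/c = 0.819 − 0.133/0.640 = 0.819 − 0.2078 = 0.6112.
After: c = 0.64, e = 0.20482, h = 0.684; p* = 0.684 − 0.20482/0.64 = 0.3640.

0.36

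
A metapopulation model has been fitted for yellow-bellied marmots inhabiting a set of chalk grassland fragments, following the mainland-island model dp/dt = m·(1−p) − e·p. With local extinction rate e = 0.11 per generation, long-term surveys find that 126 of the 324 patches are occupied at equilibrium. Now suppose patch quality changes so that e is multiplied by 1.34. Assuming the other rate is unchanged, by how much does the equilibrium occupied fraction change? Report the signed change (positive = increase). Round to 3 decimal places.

-0.067

Observed p* = 126/324 = 0.38889.
Balance m(1−p*) = e·p* gives m = e·p*/(1−p*) = 0.11×0.38889/0.61111 = 0.07000.
New p* = m/(m+e) = 0.07000/(0.07000+0.14740) = 0.32199.
Δp* = 0.32199 − 0.38889 = -0.06690.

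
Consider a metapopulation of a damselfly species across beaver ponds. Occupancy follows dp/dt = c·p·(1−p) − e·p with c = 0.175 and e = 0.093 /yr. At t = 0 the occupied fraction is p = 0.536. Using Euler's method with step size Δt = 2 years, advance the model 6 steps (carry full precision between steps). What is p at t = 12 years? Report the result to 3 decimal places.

Update rule: p ← p + [c·p·(1−p) − e·p]·Δt with Δt = 2.
t = 2: p = 0.53600 + (-0.01265) = 0.52335
t = 4: p = 0.52335 + (-0.01003) = 0.51332
t = 6: p = 0.51332 + (-0.00804) = 0.50528
t = 8: p = 0.50528 + (-0.00649) = 0.49879
t = 10: p = 0.49879 + (-0.00527) = 0.49351
t = 12: p = 0.49351 + (-0.00431) = 0.48920

0.489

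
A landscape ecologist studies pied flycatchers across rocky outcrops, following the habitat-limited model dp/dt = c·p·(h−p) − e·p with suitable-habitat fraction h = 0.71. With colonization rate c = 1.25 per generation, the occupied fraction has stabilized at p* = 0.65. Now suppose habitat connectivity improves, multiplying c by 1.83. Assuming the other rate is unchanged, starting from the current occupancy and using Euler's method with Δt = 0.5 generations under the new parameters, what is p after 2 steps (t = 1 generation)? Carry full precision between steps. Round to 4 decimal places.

0.6756

Balance c(h−p*) = e gives e = 1.25×(0.71 − 0.65000) = 0.07500.
Starting from p₀ = 0.65000; update p ← p + (dp/dt)·Δt with the new parameters.
p: 0.65000 → 0.67023  (Δp = +0.02023)
p: 0.67023 → 0.67558  (Δp = +0.00535)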